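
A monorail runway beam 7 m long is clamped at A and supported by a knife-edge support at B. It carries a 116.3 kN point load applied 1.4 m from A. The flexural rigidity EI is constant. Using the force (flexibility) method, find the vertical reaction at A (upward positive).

R_A = 109.8 kN

Choose R_B as the redundant. The primary structure is the cantilever fixed at A.
Primary-structure tip deflection at B by superposition:
  point load 116.3 at a = 1.4: Pa²(3L − a)/(6EI) = 744.6/EI
Tip deflection under a unit load at B: L³/(3EI) = 114.3/EI.
The prop prevents deflection at B: R_B = δ_0/δ_{BB} = 744.6/114.3 = 6.513 kN.
Vertical equilibrium: R_A = ΣP − R_B = 116.3 − 6.513 = 109.8 kN.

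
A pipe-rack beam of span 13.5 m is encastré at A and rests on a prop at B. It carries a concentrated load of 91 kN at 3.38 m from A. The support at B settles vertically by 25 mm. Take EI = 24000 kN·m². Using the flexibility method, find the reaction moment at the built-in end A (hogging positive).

M_A = 211.6 kN·m

Release the roller at B. Primary structure: cantilever fixed at A.
Downward deflection at the released point B due to the loads:
  point load 91 at a = 3.38: Pa²(3L − a)/(6EI) = 6432/EI
Flexibility coefficient — unit upward force at B: δ_{BB} = L³/(3EI) = 820.1/EI.
With EI = 24000 kN·m²: δ_0 = 0.26799 m and δ_{BB} = 0.034172 m/kN.
Compatibility — the beam at B must follow the support down by 0.025 m: δ_0 − R_B·δ_{BB} = 0.025, so R_B = (0.26799 − 0.025)/0.034172 = 7.111 kN.
Moment equilibrium about A: M_A = Σ(load moments about A) − R_B·L = 307.6 − 7.111×13.5 = 211.6 kN·m.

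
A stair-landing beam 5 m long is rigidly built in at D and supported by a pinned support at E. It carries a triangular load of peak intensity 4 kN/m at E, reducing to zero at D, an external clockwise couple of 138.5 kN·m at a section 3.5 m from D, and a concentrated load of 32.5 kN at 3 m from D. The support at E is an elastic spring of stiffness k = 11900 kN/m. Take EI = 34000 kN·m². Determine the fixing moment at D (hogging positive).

M_D = 0.9821 kN·m

Remove the prop at E; the released (primary) structure is a cantilever built in at D.
Deflection at E on the released cantilever, summing each load's contribution:
  triangular load, peak 4 at the free end: 11w₀L⁴/(120EI) = 229.2/EI
  clockwise couple 138.5 at a = 3.5: M₀a(2L − a)/(2EI) = 1575/EI
  point load 32.5 at a = 3: Pa²(3L − a)/(6EI) = 585/EI
  δ_0 = 2390/EI
Tip deflection under a unit load at E: L³/(3EI) = 41.67/EI.
With EI = 34000 kN·m²: δ_0 = 0.070282 m and δ_{EE} = 0.001225 m/kN.
Compatibility — the spring shortens by R_E/k under the reaction it provides: δ_0 − R_E·δ_{EE} = R_E/k. With 1/k = 0.000084 m/kN, R_E = δ_0 / (δ_{EE} + 1/k) = 0.070282 / (0.001225 + 0.000084) = 53.67 kN.
Moment equilibrium about D: M_D = Σ(load moments about D) − R_E·L = 269.3 − 53.67×5 = 0.9821 kN·m.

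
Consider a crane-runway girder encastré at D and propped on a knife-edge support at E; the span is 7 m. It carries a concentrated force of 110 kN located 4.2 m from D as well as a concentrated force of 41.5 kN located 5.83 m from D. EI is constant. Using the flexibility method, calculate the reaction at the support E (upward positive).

R_E = 78.71 kN

Remove the prop at E; the released (primary) structure is a cantilever built in at D.
Free-end deflection of the primary structure under the applied loading (downward +):
  point load 110 at a = 4.2: Pa²(3L − a)/(6EI) = 5433/EI
  point load 41.5 at a = 5.83: Pa²(3L − a)/(6EI) = 3566/EI
  δ_0 = 8999/EI
Flexibility coefficient — unit upward force at E: δ_{EE} = L³/(3EI) = 114.3/EI.
Compatibility at E: δ_0 − R_E·δ_{EE} = 0, so R_E = 8999/114.3 = 78.71 kN.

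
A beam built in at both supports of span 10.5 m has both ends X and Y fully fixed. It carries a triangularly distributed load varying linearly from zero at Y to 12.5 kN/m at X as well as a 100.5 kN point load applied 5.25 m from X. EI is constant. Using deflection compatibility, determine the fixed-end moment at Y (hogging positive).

Release both end moments; the primary structure is a simply-supported span XY with redundants M_X and M_Y.
Simple-span end rotations at X and Y under the given loads:
  at X: triangular load, peak 12.5: w₀L³/(45EI) = 321.6/EI
  at Y: triangular load, peak 12.5: 7w₀L³/(360EI) = 281.4/EI
  at X: point load 100.5 at a = 5.25: Pab(L + b)/(6LEI) = 692.5/EI
  at Y: point load 100.5 at a = 5.25: Pab(L + a)/(6LEI) = 692.5/EI
  θ_X0 = 1014/EI,  θ_Y0 = 973.9/EI
Flexibility coefficients: a unit moment at one end gives L/(3EI) there and L/(6EI) at the far end, so f₁₁ = f₂₂ = 3.5/EI and f₁₂ = f₂₁ = 1.75/EI.
Compatibility — zero rotation at each built-in end:
  3.5 M_X + 1.75 M_Y = 1014
  1.75 M_X + 3.5 M_Y = 973.9
Solving the pair gives M_X = 200.8 kN·m and M_Y = 177.8 kN·m (hogging).

M_Y = 177.8 kN·m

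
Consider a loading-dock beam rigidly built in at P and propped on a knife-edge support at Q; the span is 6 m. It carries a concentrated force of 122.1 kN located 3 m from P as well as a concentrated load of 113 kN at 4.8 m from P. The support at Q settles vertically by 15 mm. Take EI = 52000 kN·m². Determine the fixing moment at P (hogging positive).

Take the reaction at Q as the redundant and release it; the primary structure is a cantilever fixed at P.
Primary-structure tip deflection at Q by superposition:
  point load 122.1 at a = 3: Pa²(3L − a)/(6EI) = 2747/EI
  point load 113 at a = 4.8: Pa²(3L − a)/(6EI) = 5728/EI
  δ_0 = 8475/EI
Tip deflection under a unit load at Q: L³/(3EI) = 72/EI.
With EI = 52000 kN·m²: δ_0 = 0.16298 m and δ_{QQ} = 0.001385 m/kN.
Compatibility — the beam at Q must follow the support down by 0.015 m: δ_0 − R_Q·δ_{QQ} = 0.015, so R_Q = (0.16298 − 0.015)/0.001385 = 106.9 kN.
Moment equilibrium about P: M_P = Σ(load moments about P) − R_Q·L = 908.7 − 106.9×6 = 267.5 kN·m.

M_P = 267.5 kN·m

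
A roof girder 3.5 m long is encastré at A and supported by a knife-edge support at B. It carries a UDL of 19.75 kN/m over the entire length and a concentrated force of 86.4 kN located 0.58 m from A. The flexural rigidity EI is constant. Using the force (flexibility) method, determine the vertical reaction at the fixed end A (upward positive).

Choose R_B as the redundant. The primary structure is the cantilever fixed at A.
Deflection at B on the released cantilever, summing each load's contribution:
  UDL 19.75: wL⁴/(8EI) = 370.5/EI
  point load 86.4 at a = 0.58: Pa²(3L − a)/(6EI) = 48.05/EI
  δ_0 = 418.5/EI
Flexibility coefficient — unit upward force at B: δ_{BB} = L³/(3EI) = 14.29/EI.
The prop prevents deflection at B: R_B = δ_0/δ_{BB} = 418.5/14.29 = 29.28 kN.
Vertical equilibrium: R_A = ΣP − R_B = 155.5 − 29.28 = 126.2 kN.

R_A = 126.2 kN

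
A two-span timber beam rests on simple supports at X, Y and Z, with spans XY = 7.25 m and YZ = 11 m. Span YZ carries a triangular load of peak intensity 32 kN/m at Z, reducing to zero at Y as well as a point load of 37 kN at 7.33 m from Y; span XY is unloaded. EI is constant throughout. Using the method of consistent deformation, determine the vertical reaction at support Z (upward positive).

R_Z = 126.3 kN

Insert a hinge at Y; M_Y is the redundant, and each span becomes simply supported.
End slopes at the hinge Y, treating each span as simply supported:
  span YZ: triangular load, peak 32: 7w₀L³/(360EI) = 828.2/EI
  span YZ: point load 37 at a = 7.33: Pab(L + b)/(6LEI) = 221.2/EI
  relative rotation θ_0 = (0 + 1049)/EI = 1049/EI
A unit hogging moment at Y produces rotation L₁/(3EI) + L₂/(3EI) = 6.083/EI.
Slope continuity at Y: θ_0 = M_Y·6.083/EI, so M_Y = 1049/6.083 = 172.5 kN·m (hogging).
Span YZ, ΣM about Z: R_Y^{YZ}·11 = 781.1 + 172.5, so R_Y^{YZ} = 86.69 kN and R_Z = 213 − 86.69 = 126.3 kN.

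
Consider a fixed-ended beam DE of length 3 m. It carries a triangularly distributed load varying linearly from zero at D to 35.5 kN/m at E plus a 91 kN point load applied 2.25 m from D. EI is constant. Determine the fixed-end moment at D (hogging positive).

Release both end moments; the primary structure is a simply-supported span DE with redundants M_D and M_E.
Simple-span end rotations at D and E under the given loads:
  at D: triangular load, peak 35.5: 7w₀L³/(360EI) = 18.64/EI
  at E: triangular load, peak 35.5: w₀L³/(45EI) = 21.3/EI
  at D: point load 91 at a = 2.25: Pab(L + b)/(6LEI) = 31.99/EI
  at E: point load 91 at a = 2.25: Pab(L + a)/(6LEI) = 44.79/EI
  θ_D0 = 50.63/EI,  θ_E0 = 66.09/EI
Flexibility coefficients: a unit moment at one end gives L/(3EI) there and L/(6EI) at the far end, so f₁₁ = f₂₂ = 1/EI and f₁₂ = f₂₁ = 0.5/EI.
Compatibility — zero rotation at each built-in end:
  1 M_D + 0.5 M_E = 50.63
  0.5 M_D + 1 M_E = 66.09
Solving the pair gives M_D = 23.45 kN·m and M_E = 54.37 kN·m (hogging).

M_D = 23.45 kN·m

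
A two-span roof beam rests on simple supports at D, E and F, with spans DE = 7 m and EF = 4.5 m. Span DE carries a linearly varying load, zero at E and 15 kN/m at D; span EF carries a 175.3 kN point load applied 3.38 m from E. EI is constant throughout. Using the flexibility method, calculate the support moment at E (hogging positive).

Release continuity at E by inserting a hinge; the redundant is the internal moment M_E. The primary structure is two simply-supported spans DE and EF.
Rotations at E on the released spans (each span's end-slope, ×1/EI):
  span DE: triangular load, peak 15: 7w₀L³/(360EI) = 100/EI
  span EF: point load 175.3 at a = 3.38: Pab(L + b)/(6LEI) = 138.1/EI
  relative rotation θ_0 = (100 + 138.1)/EI = 238.2/EI
A unit hogging moment at E produces rotation L₁/(3EI) + L₂/(3EI) = 3.833/EI.
Compatibility: M_E·(L₁+L₂)/(3EI) = θ_0, giving M_E = 62.13 kN·m (hogging).

M_E = 62.13 kN·m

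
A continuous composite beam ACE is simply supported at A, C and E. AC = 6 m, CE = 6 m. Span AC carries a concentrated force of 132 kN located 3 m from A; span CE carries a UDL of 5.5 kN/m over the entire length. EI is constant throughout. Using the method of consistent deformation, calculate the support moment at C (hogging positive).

M_C = 86.62 kN·m

Take M_C as the redundant. Released structure: two simple spans AC and CE with a hinge at C.
Rotations at C on the released spans (each span's end-slope, ×1/EI):
  span AC: point load 132 at a = 3: Pab(L + a)/(6LEI) = 297/EI
  span CE: UDL 5.5: wL³/(24EI) = 49.5/EI
  relative rotation θ_0 = (297 + 49.5)/EI = 346.5/EI
A unit hogging moment at C produces rotation L₁/(3EI) + L₂/(3EI) = 4/EI.
Compatibility: M_C·(L₁+L₂)/(3EI) = θ_0, giving M_C = 86.62 kN·m (hogging).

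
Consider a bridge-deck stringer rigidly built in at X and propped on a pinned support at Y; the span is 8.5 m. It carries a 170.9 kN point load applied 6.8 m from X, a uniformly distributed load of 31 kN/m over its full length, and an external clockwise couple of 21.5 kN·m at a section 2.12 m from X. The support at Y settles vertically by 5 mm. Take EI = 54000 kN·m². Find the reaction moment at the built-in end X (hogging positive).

Remove the prop at Y; the released (primary) structure is a cantilever built in at X.
Downward deflection at the released point Y due to the loads:
  point load 170.9 at a = 6.8: Pa²(3L − a)/(6EI) = 24629/EI
  UDL 31: wL⁴/(8EI) = 20228/EI
  clockwise couple 21.5 at a = 2.12: M₀a(2L − a)/(2EI) = 339.1/EI
  δ_0 = 45196/EI
Flexibility coefficient — unit upward force at Y: δ_{YY} = L³/(3EI) = 204.7/EI.
With EI = 54000 kN·m²: δ_0 = 0.83696 m and δ_{YY} = 0.003791 m/kN.
Compatibility — the beam at Y must follow the support down by 0.005 m: δ_0 − R_Y·δ_{YY} = 0.005, so R_Y = (0.83696 − 0.005)/0.003791 = 219.5 kN.
Moment equilibrium about X: M_X = Σ(load moments about X) − R_Y·L = 2303 − 219.5×8.5 = 438.1 kN·m.

M_X = 438.1 kN·m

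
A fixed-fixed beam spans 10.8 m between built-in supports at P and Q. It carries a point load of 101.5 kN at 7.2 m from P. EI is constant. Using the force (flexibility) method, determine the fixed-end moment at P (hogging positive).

Take the two fixed-end moments M_P, M_Q as redundants; the released structure is the simple span PQ.
Simple-span end rotations at P and Q under the given loads:
  at P: point load 101.5 at a = 7.2: Pab(L + b)/(6LEI) = 584.6/EI
  at Q: point load 101.5 at a = 7.2: Pab(L + a)/(6LEI) = 730.8/EI
  θ_P0 = 584.6/EI,  θ_Q0 = 730.8/EI
Flexibility coefficients: a unit moment at one end gives L/(3EI) there and L/(6EI) at the far end, so f₁₁ = f₂₂ = 3.6/EI and f₁₂ = f₂₁ = 1.8/EI.
Compatibility — zero rotation at each built-in end:
  3.6 M_P + 1.8 M_Q = 584.6
  1.8 M_P + 3.6 M_Q = 730.8
Solving the pair gives M_P = 81.2 kN·m and M_Q = 162.4 kN·m (hogging).

M_P = 81.2 kN·m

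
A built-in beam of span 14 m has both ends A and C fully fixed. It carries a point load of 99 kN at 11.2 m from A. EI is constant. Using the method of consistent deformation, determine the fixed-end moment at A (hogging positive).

M_A = 44.35 kN·m

Release both end moments; the primary structure is a simply-supported span AC with redundants M_A and M_C.
Simple-span end rotations at A and C under the given loads:
  at A: point load 99 at a = 11.2: Pab(L + b)/(6LEI) = 620.9/EI
  at C: point load 99 at a = 11.2: Pab(L + a)/(6LEI) = 931.4/EI
  θ_A0 = 620.9/EI,  θ_C0 = 931.4/EI
Flexibility coefficients: a unit moment at one end gives L/(3EI) there and L/(6EI) at the far end, so f₁₁ = f₂₂ = 4.667/EI and f₁₂ = f₂₁ = 2.333/EI.
Compatibility — zero rotation at each built-in end:
  4.667 M_A + 2.333 M_C = 620.9
  2.333 M_A + 4.667 M_C = 931.4
Solving the pair gives M_A = 44.35 kN·m and M_C = 177.4 kN·m (hogging).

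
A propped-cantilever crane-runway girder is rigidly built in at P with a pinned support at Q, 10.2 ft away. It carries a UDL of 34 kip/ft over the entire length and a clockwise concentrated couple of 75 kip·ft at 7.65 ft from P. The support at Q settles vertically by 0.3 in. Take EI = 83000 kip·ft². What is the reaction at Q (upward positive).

R_Q = 134.5 kip

Choose R_Q as the redundant. The primary structure is the cantilever fixed at P.
Downward deflection at the released point Q due to the loads:
  UDL 34: wL⁴/(8EI) = 46003/EI
  clockwise couple 75 at a = 7.65: M₀a(2L − a)/(2EI) = 3658/EI
  δ_0 = 49661/EI
Tip deflection under a unit load at Q: L³/(3EI) = 353.7/EI.
With EI = 83000 kip·ft²: δ_0 = 0.59833 ft and δ_{QQ} = 0.004262 ft/kip.
Compatibility — the beam at Q must follow the support down by 0.025 ft: δ_0 − R_Q·δ_{QQ} = 0.025, so R_Q = (0.59833 − 0.025)/0.004262 = 134.5 kip.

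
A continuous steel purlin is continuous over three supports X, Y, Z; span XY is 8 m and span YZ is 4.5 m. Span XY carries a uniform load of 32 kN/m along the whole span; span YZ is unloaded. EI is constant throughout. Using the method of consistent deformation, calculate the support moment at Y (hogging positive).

M_Y = 163.8 kN·m

Insert a hinge at Y; M_Y is the redundant, and each span becomes simply supported.
End slopes at the hinge Y, treating each span as simply supported:
  span XY: UDL 32: wL³/(24EI) = 682.7/EI
  relative rotation θ_0 = (682.7 + 0)/EI = 682.7/EI
A unit hogging moment at Y produces rotation L₁/(3EI) + L₂/(3EI) = 4.167/EI.
Slope continuity at Y: θ_0 = M_Y·4.167/EI, so M_Y = 682.7/4.167 = 163.8 kN·m (hogging).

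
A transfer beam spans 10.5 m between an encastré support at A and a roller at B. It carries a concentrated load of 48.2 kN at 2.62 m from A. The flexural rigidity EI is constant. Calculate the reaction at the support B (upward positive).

Choose R_B as the redundant. The primary structure is the cantilever fixed at A.
Free-end deflection of the primary structure under the applied loading (downward +):
  point load 48.2 at a = 2.62: Pa²(3L − a)/(6EI) = 1593/EI
Flexibility coefficient — unit upward force at B: δ_{BB} = L³/(3EI) = 385.9/EI.
Compatibility at B: δ_0 − R_B·δ_{BB} = 0, so R_B = 1593/385.9 = 4.127 kN.

R_B = 4.127 kN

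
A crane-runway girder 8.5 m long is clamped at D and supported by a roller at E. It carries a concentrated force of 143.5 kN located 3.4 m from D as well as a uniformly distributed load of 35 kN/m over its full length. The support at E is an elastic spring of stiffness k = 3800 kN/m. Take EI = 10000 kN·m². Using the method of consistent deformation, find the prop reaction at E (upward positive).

Remove the prop at E; the released (primary) structure is a cantilever built in at D.
Deflection at E on the released cantilever, summing each load's contribution:
  point load 143.5 at a = 3.4: Pa²(3L − a)/(6EI) = 6110/EI
  UDL 35: wL⁴/(8EI) = 22838/EI
  δ_0 = 28948/EI
Flexibility coefficient — unit upward force at E: δ_{EE} = L³/(3EI) = 204.7/EI.
With EI = 10000 kN·m²: δ_0 = 2.8948 m and δ_{EE} = 0.020471 m/kN.
Compatibility — the spring shortens by R_E/k under the reaction it provides: δ_0 − R_E·δ_{EE} = R_E/k. With 1/k = 0.000263 m/kN, R_E = δ_0 / (δ_{EE} + 1/k) = 2.8948 / (0.020471 + 0.000263) = 139.6 kN.

R_E = 139.6 kN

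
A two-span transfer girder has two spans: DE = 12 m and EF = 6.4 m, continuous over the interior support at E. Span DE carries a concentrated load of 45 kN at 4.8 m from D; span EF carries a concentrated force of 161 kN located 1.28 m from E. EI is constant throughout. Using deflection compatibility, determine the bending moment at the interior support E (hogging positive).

Take M_E as the redundant. Released structure: two simple spans DE and EF with a hinge at E.
Rotations at E on the released spans (each span's end-slope, ×1/EI):
  span DE: point load 45 at a = 4.8: Pab(L + a)/(6LEI) = 362.9/EI
  span EF: point load 161 at a = 1.28: Pab(L + b)/(6LEI) = 316.5/EI
  relative rotation θ_0 = (362.9 + 316.5)/EI = 679.4/EI
A unit hogging moment at E produces rotation L₁/(3EI) + L₂/(3EI) = 6.133/EI.
Slope continuity at E: θ_0 = M_E·6.133/EI, so M_E = 679.4/6.133 = 110.8 kN·m (hogging).

M_E = 110.8 kN·m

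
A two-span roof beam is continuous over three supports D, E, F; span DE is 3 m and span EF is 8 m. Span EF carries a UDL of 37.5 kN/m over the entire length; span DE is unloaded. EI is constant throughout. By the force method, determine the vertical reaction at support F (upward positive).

R_F = 122.7 kN

Release continuity at E by inserting a hinge; the redundant is the internal moment M_E. The primary structure is two simply-supported spans DE and EF.
Rotations at E on the released spans (each span's end-slope, ×1/EI):
  span EF: UDL 37.5: wL³/(24EI) = 800/EI
  relative rotation θ_0 = (0 + 800)/EI = 800/EI
A unit hogging moment at E produces rotation L₁/(3EI) + L₂/(3EI) = 3.667/EI.
Compatibility: M_E·(L₁+L₂)/(3EI) = θ_0, giving M_E = 218.2 kN·m (hogging).
Span EF, ΣM about F: R_E^{EF}·8 = 1200 + 218.2, so R_E^{EF} = 177.3 kN and R_F = 300 − 177.3 = 122.7 kN.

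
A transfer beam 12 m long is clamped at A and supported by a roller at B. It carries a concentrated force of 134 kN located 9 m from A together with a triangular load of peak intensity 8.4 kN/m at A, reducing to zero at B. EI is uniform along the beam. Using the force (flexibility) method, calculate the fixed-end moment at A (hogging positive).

Take the reaction at B as the redundant and release it; the primary structure is a cantilever fixed at A.
Downward deflection at the released point B due to the loads:
  point load 134 at a = 9: Pa²(3L − a)/(6EI) = 48843/EI
  triangular load, peak 8.4 at the fixed end: w₀L⁴/(30EI) = 5806/EI
  δ_0 = 54649/EI
Tip deflection under a unit load at B: L³/(3EI) = 576/EI.
Compatibility at B: δ_0 − R_B·δ_{BB} = 0, so R_B = 54649/576 = 94.88 kN.
Moment equilibrium about A: M_A = Σ(load moments about A) − R_B·L = 1408 − 94.88×12 = 269.1 kN·m.

M_A = 269.1 kN·m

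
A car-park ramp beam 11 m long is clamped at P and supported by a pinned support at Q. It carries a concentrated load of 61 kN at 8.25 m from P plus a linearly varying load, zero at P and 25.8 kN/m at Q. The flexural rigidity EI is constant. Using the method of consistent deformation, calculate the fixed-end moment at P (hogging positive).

M_P = 260.7 kN·m

Choose R_Q as the redundant. The primary structure is the cantilever fixed at P.
Downward deflection at the released point Q due to the loads:
  point load 61 at a = 8.25: Pa²(3L − a)/(6EI) = 17126/EI
  triangular load, peak 25.8 at the free end: 11w₀L⁴/(120EI) = 34626/EI
  δ_0 = 51752/EI
Tip deflection under a unit load at Q: L³/(3EI) = 443.7/EI.
Compatibility at Q: δ_0 − R_Q·δ_{QQ} = 0, so R_Q = 51752/443.7 = 116.6 kN.
Moment equilibrium about P: M_P = Σ(load moments about P) − R_Q·L = 1544 − 116.6×11 = 260.7 kN·m.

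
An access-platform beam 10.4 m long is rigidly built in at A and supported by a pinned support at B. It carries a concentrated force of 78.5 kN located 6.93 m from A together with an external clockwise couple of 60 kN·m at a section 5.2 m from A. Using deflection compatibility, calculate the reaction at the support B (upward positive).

Release the roller at B. Primary structure: cantilever fixed at A.
Free-end deflection of the primary structure under the applied loading (downward +):
  point load 78.5 at a = 6.93: Pa²(3L − a)/(6EI) = 15249/EI
  clockwise couple 60 at a = 5.2: M₀a(2L − a)/(2EI) = 2434/EI
  δ_0 = 17683/EI
Tip deflection under a unit load at B: L³/(3EI) = 375/EI.
Compatibility at B: δ_0 − R_B·δ_{BB} = 0, so R_B = 17683/375 = 47.16 kN.

R_B = 47.16 kN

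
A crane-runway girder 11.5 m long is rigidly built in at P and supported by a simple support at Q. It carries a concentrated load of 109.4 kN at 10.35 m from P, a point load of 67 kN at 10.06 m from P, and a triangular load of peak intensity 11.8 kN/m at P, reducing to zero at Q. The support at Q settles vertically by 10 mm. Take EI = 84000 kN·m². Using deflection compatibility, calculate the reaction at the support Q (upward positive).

R_Q = 159.4 kN

Choose R_Q as the redundant. The primary structure is the cantilever fixed at P.
Free-end deflection of the primary structure under the applied loading (downward +):
  point load 109.4 at a = 10.35: Pa²(3L − a)/(6EI) = 47170/EI
  point load 67 at a = 10.06: Pa²(3L − a)/(6EI) = 27620/EI
  triangular load, peak 11.8 at the fixed end: w₀L⁴/(30EI) = 6879/EI
  δ_0 = 81669/EI
Tip deflection under a unit load at Q: L³/(3EI) = 507/EI.
With EI = 84000 kN·m²: δ_0 = 0.97225 m and δ_{QQ} = 0.006035 m/kN.
Compatibility — the beam at Q must follow the support down by 0.01 m: δ_0 − R_Q·δ_{QQ} = 0.01, so R_Q = (0.97225 − 0.01)/0.006035 = 159.4 kN.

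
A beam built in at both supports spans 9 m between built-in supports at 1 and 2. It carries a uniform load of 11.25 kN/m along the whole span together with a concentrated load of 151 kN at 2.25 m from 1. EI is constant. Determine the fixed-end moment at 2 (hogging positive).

M_2 = 139.6 kN·m

Take the two fixed-end moments M_1, M_2 as redundants; the released structure is the simple span 12.
Simple-span end rotations at 1 and 2 under the given loads:
  at 1: UDL 11.25: wL³/(24EI) = 341.7/EI
  at 2: UDL 11.25: wL³/(24EI) = 341.7/EI
  at 1: point load 151 at a = 2.25: Pab(L + b)/(6LEI) = 668.9/EI
  at 2: point load 151 at a = 2.25: Pab(L + a)/(6LEI) = 477.8/EI
  θ_10 = 1011/EI,  θ_20 = 819.5/EI
Flexibility coefficients: a unit moment at one end gives L/(3EI) there and L/(6EI) at the far end, so f₁₁ = f₂₂ = 3/EI and f₁₂ = f₂₁ = 1.5/EI.
Compatibility — zero rotation at each built-in end:
  3 M_1 + 1.5 M_2 = 1011
  1.5 M_1 + 3 M_2 = 819.5
Solving the pair gives M_1 = 267 kN·m and M_2 = 139.6 kN·m (hogging).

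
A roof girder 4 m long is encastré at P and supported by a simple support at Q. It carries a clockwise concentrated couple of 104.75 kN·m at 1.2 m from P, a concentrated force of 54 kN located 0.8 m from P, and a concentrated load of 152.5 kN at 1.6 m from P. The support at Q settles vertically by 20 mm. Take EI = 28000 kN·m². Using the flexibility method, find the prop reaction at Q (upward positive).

Choose R_Q as the redundant. The primary structure is the cantilever fixed at P.
Deflection at Q on the released cantilever, summing each load's contribution:
  clockwise couple 104.75 at a = 1.2: M₀a(2L − a)/(2EI) = 427.4/EI
  point load 54 at a = 0.8: Pa²(3L − a)/(6EI) = 64.51/EI
  point load 152.5 at a = 1.6: Pa²(3L − a)/(6EI) = 676.7/EI
  δ_0 = 1169/EI
Tip deflection under a unit load at Q: L³/(3EI) = 21.33/EI.
With EI = 28000 kN·m²: δ_0 = 0.041735 m and δ_{QQ} = 0.000762 m/kN.
Compatibility — the beam at Q must follow the support down by 0.02 m: δ_0 − R_Q·δ_{QQ} = 0.02, so R_Q = (0.041735 − 0.02)/0.000762 = 28.53 kN.

R_Q = 28.53 kN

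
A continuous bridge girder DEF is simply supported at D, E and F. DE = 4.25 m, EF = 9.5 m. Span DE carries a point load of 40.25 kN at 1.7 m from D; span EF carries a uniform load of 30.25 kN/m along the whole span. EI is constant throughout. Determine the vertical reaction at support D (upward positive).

R_D = -33.42 kN

Release continuity at E by inserting a hinge; the redundant is the internal moment M_E. The primary structure is two simply-supported spans DE and EF.
Rotations at E on the released spans (each span's end-slope, ×1/EI):
  span DE: point load 40.25 at a = 1.7: Pab(L + a)/(6LEI) = 40.71/EI
  span EF: UDL 30.25: wL³/(24EI) = 1081/EI
  relative rotation θ_0 = (40.71 + 1081)/EI = 1121/EI
A unit hogging moment at E produces rotation L₁/(3EI) + L₂/(3EI) = 4.583/EI.
Slope continuity at E: θ_0 = M_E·4.583/EI, so M_E = 1121/4.583 = 244.7 kN·m (hogging).
Span DE, ΣM about D with M_E applied at E: R_E^{DE}·4.25 = 68.42 + 244.7, so R_E^{DE} = 73.67 kN and R_D = 40.25 − 73.67 = -33.42 kN.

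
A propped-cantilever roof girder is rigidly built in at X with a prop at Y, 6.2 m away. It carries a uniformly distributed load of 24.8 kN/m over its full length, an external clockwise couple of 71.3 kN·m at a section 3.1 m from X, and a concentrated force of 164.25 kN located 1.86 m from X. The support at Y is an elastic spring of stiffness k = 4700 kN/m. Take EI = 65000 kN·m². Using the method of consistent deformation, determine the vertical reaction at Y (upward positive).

R_Y = 77.13 kN

Choose R_Y as the redundant. The primary structure is the cantilever fixed at X.
Primary-structure tip deflection at Y by superposition:
  UDL 24.8: wL⁴/(8EI) = 4581/EI
  clockwise couple 71.3 at a = 3.1: M₀a(2L − a)/(2EI) = 1028/EI
  point load 164.25 at a = 1.86: Pa²(3L − a)/(6EI) = 1585/EI
  δ_0 = 7194/EI
Tip deflection under a unit load at Y: L³/(3EI) = 79.44/EI.
With EI = 65000 kN·m²: δ_0 = 0.11067 m and δ_{YY} = 0.001222 m/kN.
Compatibility — the spring shortens by R_Y/k under the reaction it provides: δ_0 − R_Y·δ_{YY} = R_Y/k. With 1/k = 0.000213 m/kN, R_Y = δ_0 / (δ_{YY} + 1/k) = 0.11067 / (0.001222 + 0.000213) = 77.13 kN.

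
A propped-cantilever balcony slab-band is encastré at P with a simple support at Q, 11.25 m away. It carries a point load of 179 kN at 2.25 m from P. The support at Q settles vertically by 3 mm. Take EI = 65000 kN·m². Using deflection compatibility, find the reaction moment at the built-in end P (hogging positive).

Release the roller at Q. Primary structure: cantilever fixed at P.
Free-end deflection of the primary structure under the applied loading (downward +):
  point load 179 at a = 2.25: Pa²(3L − a)/(6EI) = 4757/EI
Tip deflection under a unit load at Q: L³/(3EI) = 474.6/EI.
With EI = 65000 kN·m²: δ_0 = 0.073192 m and δ_{QQ} = 0.007302 m/kN.
Compatibility — the beam at Q must follow the support down by 0.003 m: δ_0 − R_Q·δ_{QQ} = 0.003, so R_Q = (0.073192 − 0.003)/0.007302 = 9.613 kN.
Moment equilibrium about P: M_P = Σ(load moments about P) − R_Q·L = 402.8 − 9.613×11.25 = 294.6 kN·m.

M_P = 294.6 kN·m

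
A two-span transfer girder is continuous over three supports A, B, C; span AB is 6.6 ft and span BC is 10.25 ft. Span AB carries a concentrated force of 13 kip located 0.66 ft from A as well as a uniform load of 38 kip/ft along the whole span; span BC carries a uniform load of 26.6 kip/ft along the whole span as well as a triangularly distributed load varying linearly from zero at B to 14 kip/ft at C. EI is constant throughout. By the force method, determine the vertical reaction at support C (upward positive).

R_C = 150.3 kip

Release continuity at B by inserting a hinge; the redundant is the internal moment M_B. The primary structure is two simply-supported spans AB and BC.
End slopes at the hinge B, treating each span as simply supported:
  span AB: point load 13 at a = 0.66: Pab(L + a)/(6LEI) = 9.344/EI
  span AB: UDL 38: wL³/(24EI) = 455.2/EI
  span BC: UDL 26.6: wL³/(24EI) = 1194/EI
  span BC: triangular load, peak 14: 7w₀L³/(360EI) = 293.2/EI
  relative rotation θ_0 = (464.5 + 1487)/EI = 1951/EI
A unit hogging moment at B produces rotation L₁/(3EI) + L₂/(3EI) = 5.617/EI.
Compatibility: M_B·(L₁+L₂)/(3EI) = θ_0, giving M_B = 347.4 kip·ft (hogging).
Span BC, ΣM about C: R_B^{BC}·10.25 = 1642 + 347.4, so R_B^{BC} = 194.1 kip and R_C = 344.4 − 194.1 = 150.3 kip.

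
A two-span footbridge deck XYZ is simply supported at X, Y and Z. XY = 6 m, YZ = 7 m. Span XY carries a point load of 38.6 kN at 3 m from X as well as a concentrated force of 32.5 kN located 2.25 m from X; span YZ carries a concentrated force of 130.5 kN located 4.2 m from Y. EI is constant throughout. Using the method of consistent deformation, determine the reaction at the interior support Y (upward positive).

R_Y = 120 kN

Release continuity at Y by inserting a hinge; the redundant is the internal moment M_Y. The primary structure is two simply-supported spans XY and YZ.
Rotations at Y on the released spans (each span's end-slope, ×1/EI):
  span XY: point load 38.6 at a = 3: Pab(L + a)/(6LEI) = 86.85/EI
  span XY: point load 32.5 at a = 2.25: Pab(L + a)/(6LEI) = 62.84/EI
  span YZ: point load 130.5 at a = 4.2: Pab(L + b)/(6LEI) = 358.1/EI
  relative rotation θ_0 = (149.7 + 358.1)/EI = 507.8/EI
A unit hogging moment at Y produces rotation L₁/(3EI) + L₂/(3EI) = 4.333/EI.
Slope continuity at Y: θ_0 = M_Y·4.333/EI, so M_Y = 507.8/4.333 = 117.2 kN·m (hogging).
Span XY, ΣM about X with M_Y applied at Y: R_Y^{XY}·6 = 188.9 + 117.2, so R_Y^{XY} = 51.02 kN and R_X = 71.1 − 51.02 = 20.08 kN.
Span YZ, ΣM about Z: R_Y^{YZ}·7 = 365.4 + 117.2, so R_Y^{YZ} = 68.94 kN and R_Z = 130.5 − 68.94 = 61.56 kN.
R_Y = 51.02 + 68.94 = 120 kN.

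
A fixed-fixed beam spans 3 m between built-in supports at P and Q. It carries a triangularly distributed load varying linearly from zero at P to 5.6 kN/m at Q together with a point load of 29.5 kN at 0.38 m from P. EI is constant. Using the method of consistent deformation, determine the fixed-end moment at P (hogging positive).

M_P = 10.23 kN·m

Take the two fixed-end moments M_P, M_Q as redundants; the released structure is the simple span PQ.
Simple-span end rotations at P and Q under the given loads:
  at P: triangular load, peak 5.6: 7w₀L³/(360EI) = 2.94/EI
  at Q: triangular load, peak 5.6: w₀L³/(45EI) = 3.36/EI
  at P: point load 29.5 at a = 0.38: Pab(L + b)/(6LEI) = 9.17/EI
  at Q: point load 29.5 at a = 0.38: Pab(L + a)/(6LEI) = 5.515/EI
  θ_P0 = 12.11/EI,  θ_Q0 = 8.875/EI
Flexibility coefficients: a unit moment at one end gives L/(3EI) there and L/(6EI) at the far end, so f₁₁ = f₂₂ = 1/EI and f₁₂ = f₂₁ = 0.5/EI.
Compatibility — zero rotation at each built-in end:
  1 M_P + 0.5 M_Q = 12.11
  0.5 M_P + 1 M_Q = 8.875
Solving the pair gives M_P = 10.23 kN·m and M_Q = 3.76 kN·m (hogging).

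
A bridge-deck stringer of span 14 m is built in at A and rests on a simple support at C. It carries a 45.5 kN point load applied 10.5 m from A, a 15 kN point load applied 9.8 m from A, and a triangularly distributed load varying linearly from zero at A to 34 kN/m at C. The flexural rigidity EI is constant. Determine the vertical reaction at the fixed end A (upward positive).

R_A = 130.4 kN

Choose R_C as the redundant. The primary structure is the cantilever fixed at A.
Free-end deflection of the primary structure under the applied loading (downward +):
  point load 45.5 at a = 10.5: Pa²(3L − a)/(6EI) = 26336/EI
  point load 15 at a = 9.8: Pa²(3L − a)/(6EI) = 7731/EI
  triangular load, peak 34 at the free end: 11w₀L⁴/(120EI) = 119730/EI
  δ_0 = 153797/EI
Flexibility coefficient — unit upward force at C: δ_{CC} = L³/(3EI) = 914.7/EI.
Compatibility at C: δ_0 − R_C·δ_{CC} = 0, so R_C = 153797/914.7 = 168.1 kN.
Vertical equilibrium: R_A = ΣP − R_C = 298.5 − 168.1 = 130.4 kN.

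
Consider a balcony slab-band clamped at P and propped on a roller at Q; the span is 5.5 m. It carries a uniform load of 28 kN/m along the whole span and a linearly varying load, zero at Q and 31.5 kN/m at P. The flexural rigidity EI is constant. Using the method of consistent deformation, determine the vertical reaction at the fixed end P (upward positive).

Take the reaction at Q as the redundant and release it; the primary structure is a cantilever fixed at P.
Deflection at Q on the released cantilever, summing each load's contribution:
  UDL 28: wL⁴/(8EI) = 3203/EI
  triangular load, peak 31.5 at the fixed end: w₀L⁴/(30EI) = 960.8/EI
  δ_0 = 4164/EI
Flexibility coefficient — unit upward force at Q: δ_{QQ} = L³/(3EI) = 55.46/EI.
Compatibility at Q: δ_0 − R_Q·δ_{QQ} = 0, so R_Q = 4164/55.46 = 75.08 kN.
Vertical equilibrium: R_P = ΣP − R_Q = 240.6 − 75.08 = 165.6 kN.

R_P = 165.6 kN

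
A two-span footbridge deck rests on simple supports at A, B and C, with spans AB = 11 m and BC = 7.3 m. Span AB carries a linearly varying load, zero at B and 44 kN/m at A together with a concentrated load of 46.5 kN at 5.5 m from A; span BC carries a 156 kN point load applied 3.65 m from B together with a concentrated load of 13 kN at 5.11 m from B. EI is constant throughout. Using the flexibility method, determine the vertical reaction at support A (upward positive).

Release continuity at B by inserting a hinge; the redundant is the internal moment M_B. The primary structure is two simply-supported spans AB and BC.
Discontinuity in slope at B on the released structure — sum the simple-span end rotations:
  span AB: triangular load, peak 44: 7w₀L³/(360EI) = 1139/EI
  span AB: point load 46.5 at a = 5.5: Pab(L + a)/(6LEI) = 351.7/EI
  span BC: point load 156 at a = 3.65: Pab(L + b)/(6LEI) = 519.6/EI
  span BC: point load 13 at a = 5.11: Pab(L + b)/(6LEI) = 31.52/EI
  relative rotation θ_0 = (1490 + 551.1)/EI = 2041/EI
A unit hogging moment at B produces rotation L₁/(3EI) + L₂/(3EI) = 6.1/EI.
Slope continuity at B: θ_0 = M_B·6.1/EI, so M_B = 2041/6.1 = 334.7 kN·m (hogging).
Span AB, ΣM about A with M_B applied at B: R_B^{AB}·11 = 1143 + 334.7, so R_B^{AB} = 134.3 kN and R_A = 288.5 − 134.3 = 154.2 kN.

R_A = 154.2 kN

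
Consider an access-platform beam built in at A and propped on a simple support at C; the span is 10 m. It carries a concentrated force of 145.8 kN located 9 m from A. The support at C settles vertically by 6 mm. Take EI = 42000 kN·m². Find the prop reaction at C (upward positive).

R_C = 123.2 kN

Release the roller at C. Primary structure: cantilever fixed at A.
Deflection at C on the released cantilever, summing each load's contribution:
  point load 145.8 at a = 9: Pa²(3L − a)/(6EI) = 41334/EI
Flexibility coefficient — unit upward force at C: δ_{CC} = L³/(3EI) = 333.3/EI.
With EI = 42000 kN·m²: δ_0 = 0.98415 m and δ_{CC} = 0.007937 m/kN.
Compatibility — the beam at C must follow the support down by 0.006 m: δ_0 − R_C·δ_{CC} = 0.006, so R_C = (0.98415 − 0.006)/0.007937 = 123.2 kN.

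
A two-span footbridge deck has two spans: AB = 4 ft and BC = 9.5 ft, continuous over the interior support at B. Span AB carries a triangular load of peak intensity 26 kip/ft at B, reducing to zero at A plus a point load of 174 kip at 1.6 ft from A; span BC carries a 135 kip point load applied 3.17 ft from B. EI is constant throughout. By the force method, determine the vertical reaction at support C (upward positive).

Take M_B as the redundant. Released structure: two simple spans AB and BC with a hinge at B.
Rotations at B on the released spans (each span's end-slope, ×1/EI):
  span AB: triangular load, peak 26: w₀L³/(45EI) = 36.98/EI
  span AB: point load 174 at a = 1.6: Pab(L + a)/(6LEI) = 155.9/EI
  span BC: point load 135 at a = 3.17: Pab(L + b)/(6LEI) = 752.3/EI
  relative rotation θ_0 = (192.9 + 752.3)/EI = 945.2/EI
A unit hogging moment at B produces rotation L₁/(3EI) + L₂/(3EI) = 4.5/EI.
Compatibility: M_B·(L₁+L₂)/(3EI) = θ_0, giving M_B = 210 kip·ft (hogging).
Span BC, ΣM about C: R_B^{BC}·9.5 = 854.5 + 210, so R_B^{BC} = 112.1 kip and R_C = 135 − 112.1 = 22.94 kip.

R_C = 22.94 kip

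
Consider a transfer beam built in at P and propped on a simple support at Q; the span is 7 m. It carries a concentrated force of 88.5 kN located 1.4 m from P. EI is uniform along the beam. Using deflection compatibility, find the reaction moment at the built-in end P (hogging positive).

Take the reaction at Q as the redundant and release it; the primary structure is a cantilever fixed at P.
Free-end deflection of the primary structure under the applied loading (downward +):
  point load 88.5 at a = 1.4: Pa²(3L − a)/(6EI) = 566.6/EI
Tip deflection under a unit load at Q: L³/(3EI) = 114.3/EI.
Compatibility at Q: δ_0 − R_Q·δ_{QQ} = 0, so R_Q = 566.6/114.3 = 4.956 kN.
Moment equilibrium about P: M_P = Σ(load moments about P) − R_Q·L = 123.9 − 4.956×7 = 89.21 kN·m.

M_P = 89.21 kN·m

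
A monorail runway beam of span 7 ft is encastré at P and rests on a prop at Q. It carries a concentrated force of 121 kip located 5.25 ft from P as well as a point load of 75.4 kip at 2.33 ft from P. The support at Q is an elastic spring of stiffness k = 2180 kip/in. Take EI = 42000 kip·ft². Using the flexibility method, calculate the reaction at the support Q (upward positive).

Choose R_Q as the redundant. The primary structure is the cantilever fixed at P.
Downward deflection at the released point Q due to the loads:
  point load 121 at a = 5.25: Pa²(3L − a)/(6EI) = 8755/EI
  point load 75.4 at a = 2.33: Pa²(3L − a)/(6EI) = 1274/EI
  δ_0 = 10028/EI
Tip deflection under a unit load at Q: L³/(3EI) = 114.3/EI.
With EI = 42000 kip·ft²: δ_0 = 0.23877 ft and δ_{QQ} = 0.002722 ft/kip.
Compatibility — the spring shortens by R_Q/k under the reaction it provides: δ_0 − R_Q·δ_{QQ} = R_Q/k. With 1/k = 1/(2180×12) ft/kip = 0.000038 ft/kip, R_Q = δ_0 / (δ_{QQ} + 1/k) = 0.23877 / (0.002722 + 0.000038) = 86.5 kip.

R_Q = 86.5 kip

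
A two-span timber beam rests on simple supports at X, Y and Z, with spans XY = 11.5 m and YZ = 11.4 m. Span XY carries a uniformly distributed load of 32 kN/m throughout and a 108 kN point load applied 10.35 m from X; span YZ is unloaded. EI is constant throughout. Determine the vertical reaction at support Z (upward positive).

R_Z = -27.98 kN

Take M_Y as the redundant. Released structure: two simple spans XY and YZ with a hinge at Y.
Rotations at Y on the released spans (each span's end-slope, ×1/EI):
  span XY: UDL 32: wL³/(24EI) = 2028/EI
  span XY: point load 108 at a = 10.35: Pab(L + a)/(6LEI) = 407.1/EI
  relative rotation θ_0 = (2435 + 0)/EI = 2435/EI
A unit hogging moment at Y produces rotation L₁/(3EI) + L₂/(3EI) = 7.633/EI.
Slope continuity at Y: θ_0 = M_Y·7.633/EI, so M_Y = 2435/7.633 = 319 kN·m (hogging).
Span YZ, ΣM about Z: R_Y^{YZ}·11.4 = 0 + 319, so R_Y^{YZ} = 27.98 kN and R_Z = 0 − 27.98 = -27.98 kN.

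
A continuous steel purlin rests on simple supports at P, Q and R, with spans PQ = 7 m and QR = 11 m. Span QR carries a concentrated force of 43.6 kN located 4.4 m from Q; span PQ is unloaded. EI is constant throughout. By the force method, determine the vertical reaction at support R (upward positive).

Take M_Q as the redundant. Released structure: two simple spans PQ and QR with a hinge at Q.
End slopes at the hinge Q, treating each span as simply supported:
  span QR: point load 43.6 at a = 4.4: Pab(L + b)/(6LEI) = 337.6/EI
  relative rotation θ_0 = (0 + 337.6)/EI = 337.6/EI
A unit hogging moment at Q produces rotation L₁/(3EI) + L₂/(3EI) = 6/EI.
Slope continuity at Q: θ_0 = M_Q·6/EI, so M_Q = 337.6/6 = 56.27 kN·m (hogging).
Span QR, ΣM about R: R_Q^{QR}·11 = 287.8 + 56.27, so R_Q^{QR} = 31.28 kN and R_R = 43.6 − 31.28 = 12.32 kN.

R_R = 12.32 kN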